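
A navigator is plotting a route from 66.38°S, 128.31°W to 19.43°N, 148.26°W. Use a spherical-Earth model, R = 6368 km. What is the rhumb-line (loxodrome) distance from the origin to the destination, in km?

9694 km

Rhumb course C = atan2(Δλ, Δψ) with Δψ = ln[tan(π/4+φ₂/2)/tan(π/4+φ₁/2)] = +1.9108, Δλ = -0.3482 → C = 349.67°
d = R·|Δφ| / |cos C| = 6368·1.49767 / 0.98380 = 9694 km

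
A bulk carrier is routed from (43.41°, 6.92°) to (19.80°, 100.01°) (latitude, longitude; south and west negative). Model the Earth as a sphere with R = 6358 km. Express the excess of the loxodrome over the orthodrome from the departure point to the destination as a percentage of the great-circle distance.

3.9%

Great circle: σ = 1.3736 rad → d_gc = Rσ = 8733.2 km
Rhumb: Δφ = -0.4121, Δλ = +1.6247, Δψ = -0.4900, q = Δφ/Δψ = 0.8410 → d_rh = R√(Δφ²+q²Δλ²) = 9073.8 km
Excess = (9073.8 − 8733.2) / 8733.2 = 340.6 / 8733.2 = 3.90% ≈ 3.9%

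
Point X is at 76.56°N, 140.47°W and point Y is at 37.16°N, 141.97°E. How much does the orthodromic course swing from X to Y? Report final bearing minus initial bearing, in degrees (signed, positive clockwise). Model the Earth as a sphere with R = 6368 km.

-71.1°

Initial bearing θ₁ = atan2(sin Δλ cos φ₂, cos φ₁ sin φ₂ − sin φ₁ cos φ₂ cos Δλ) = 268.04°
Final bearing θ₂ = (initial bearing from the destination back to the start) + 180° = 196.95°
Δθ = θ₂ − θ₁ = -71.1°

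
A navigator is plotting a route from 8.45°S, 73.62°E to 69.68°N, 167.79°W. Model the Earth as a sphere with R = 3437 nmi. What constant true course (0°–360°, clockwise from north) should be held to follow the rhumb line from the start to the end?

Δψ = ln[tan(π/4+φ₂/2)/tan(π/4+φ₁/2)] = +1.8672
Δλ = +2.0698 rad (taken the short way round)
course = atan2(Δλ, Δψ) = 47.95°

47.9°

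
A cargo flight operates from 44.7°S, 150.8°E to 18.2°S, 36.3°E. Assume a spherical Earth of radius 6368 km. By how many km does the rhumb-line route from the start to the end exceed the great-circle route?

696 km

Great circle: cos σ = sin φ₁ sin φ₂ + cos φ₁ cos φ₂ cos Δλ,  σ = 1.6312 rad → d_gc = 10387.2 km
Rhumb line: Δψ = +0.5509, q = Δφ/Δψ = 0.8396, d_rh = R√(Δφ²+q²Δλ²) = 11083.4 km
Excess = 11083.4 − 10387.2 = 696.2 ≈ 696 km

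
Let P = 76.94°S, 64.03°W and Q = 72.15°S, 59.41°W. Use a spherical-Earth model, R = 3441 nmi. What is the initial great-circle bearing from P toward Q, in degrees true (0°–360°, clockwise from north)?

16.7°

θ = atan2( sin Δλ·cos φ₂ ,  cos φ₁ sin φ₂ − sin φ₁ cos φ₂ cos Δλ )
  = atan2(+0.0247, +0.0825) = 16.65°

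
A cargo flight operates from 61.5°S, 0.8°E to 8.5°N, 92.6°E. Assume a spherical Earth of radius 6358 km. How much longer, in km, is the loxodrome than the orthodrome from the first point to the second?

378 km

Great circle: cos σ = sin φ₁ sin φ₂ + cos φ₁ cos φ₂ cos Δλ,  σ = 1.7160 rad → d_gc = 10910.5 km
Rhumb line: Δψ = +1.5194, q = Δφ/Δψ = 0.8041, d_rh = R√(Δφ²+q²Δλ²) = 11288.4 km
Excess = 11288.4 − 10910.5 = 377.9 ≈ 378 km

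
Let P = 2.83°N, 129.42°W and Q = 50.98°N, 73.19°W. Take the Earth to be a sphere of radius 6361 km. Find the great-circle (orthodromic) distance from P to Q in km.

7458 km

Haversine: a = sin²(Δφ/2)+cos φ₁ cos φ₂ sin²(Δλ/2) = 0.30605;  σ = 2·atan2(√a,√(1−a))
σ = 67.176° → d = Rσ = 6361·1.17245 = 7458 km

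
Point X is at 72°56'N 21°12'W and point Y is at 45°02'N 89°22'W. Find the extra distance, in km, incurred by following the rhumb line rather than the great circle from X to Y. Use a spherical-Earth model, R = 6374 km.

210 km

Great circle: cos σ = sin φ₁ sin φ₂ + cos φ₁ cos φ₂ cos Δλ,  σ = 0.7174 rad → d_gc = 4572.9 km
Rhumb line: Δψ = -1.0146, q = Δφ/Δψ = 0.4799, d_rh = R√(Δφ²+q²Δλ²) = 4783.2 km
Excess = 4783.2 − 4572.9 = 210.3 ≈ 210 km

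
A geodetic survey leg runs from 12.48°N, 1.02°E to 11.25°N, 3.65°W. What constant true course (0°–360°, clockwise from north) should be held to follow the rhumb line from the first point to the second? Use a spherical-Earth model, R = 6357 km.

Meridional parts: M(φ₁)=+0.2196, M(φ₂)=+0.1976 → ΔM = -0.0219;  Δλ = -0.0815 rad
tan C = Δλ / ΔM = +3.7156 → C = 254.94°

254.9°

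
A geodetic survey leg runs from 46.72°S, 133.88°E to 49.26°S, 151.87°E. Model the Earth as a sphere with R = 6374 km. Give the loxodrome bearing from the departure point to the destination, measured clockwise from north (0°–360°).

101.9°

Δψ = ln[tan(π/4+φ₂/2)/tan(π/4+φ₁/2)] = -0.0663
Δλ = +0.3140 rad (taken the short way round)
course = atan2(Δλ, Δψ) = 101.92°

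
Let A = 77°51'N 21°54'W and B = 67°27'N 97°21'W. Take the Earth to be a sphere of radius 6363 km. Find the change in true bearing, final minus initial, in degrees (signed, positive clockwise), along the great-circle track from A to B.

Initial bearing θ₁ = atan2(sin Δλ cos φ₂, cos φ₁ sin φ₂ − sin φ₁ cos φ₂ cos Δλ) = 285.11°
Final bearing θ₂ = (initial bearing from the destination back to the start) + 180° = 212.00°
Δθ = θ₂ − θ₁ = -73.1°

-73.1°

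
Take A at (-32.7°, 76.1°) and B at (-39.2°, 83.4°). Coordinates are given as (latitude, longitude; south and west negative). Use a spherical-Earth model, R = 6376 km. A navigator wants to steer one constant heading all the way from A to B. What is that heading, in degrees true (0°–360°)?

137.8°

Δψ = ln[tan(π/4+φ₂/2)/tan(π/4+φ₁/2)] = -0.1403
Δλ = +0.1274 rad (taken the short way round)
course = atan2(Δλ, Δψ) = 137.76°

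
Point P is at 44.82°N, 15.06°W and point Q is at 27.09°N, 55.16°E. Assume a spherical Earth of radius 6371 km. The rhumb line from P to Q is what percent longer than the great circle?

Great circle: σ = 1.0066 rad → d_gc = Rσ = 6413.3 km
Rhumb: Δφ = -0.3094, Δλ = +1.2256, Δψ = -0.3855, q = Δφ/Δψ = 0.8028 → d_rh = R√(Δφ²+q²Δλ²) = 6571.1 km
Excess = (6571.1 − 6413.3) / 6413.3 = 157.8 / 6413.3 = 2.46% ≈ 2.5%

2.5%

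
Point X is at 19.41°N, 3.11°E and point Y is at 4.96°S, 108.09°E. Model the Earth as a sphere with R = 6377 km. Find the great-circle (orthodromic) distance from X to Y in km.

cos σ = sin φ₁ sin φ₂ + cos φ₁ cos φ₂ cos Δλ
      = sin(19.41°)sin(-4.96°) + cos(19.41°)cos(-4.96°)cos(104.98°) = -0.2716
σ = 105.760° → d = Rσ = 6377·1.84586 = 11771 km

11771 km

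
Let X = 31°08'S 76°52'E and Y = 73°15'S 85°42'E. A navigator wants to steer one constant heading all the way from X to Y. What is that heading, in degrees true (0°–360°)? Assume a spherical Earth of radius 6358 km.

Δψ = ln[tan(π/4+φ₂/2)/tan(π/4+φ₁/2)] = -1.3435
Δλ = +0.1542 rad (taken the short way round)
course = atan2(Δλ, Δψ) = 173.45°

173.5°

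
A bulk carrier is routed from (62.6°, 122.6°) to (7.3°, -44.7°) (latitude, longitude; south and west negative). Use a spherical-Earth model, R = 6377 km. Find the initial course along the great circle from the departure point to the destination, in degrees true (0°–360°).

θ = atan2( sin Δλ·cos φ₂ ,  cos φ₁ sin φ₂ − sin φ₁ cos φ₂ cos Δλ )
  = atan2(-0.2181, +0.9175) = 346.63°

346.6°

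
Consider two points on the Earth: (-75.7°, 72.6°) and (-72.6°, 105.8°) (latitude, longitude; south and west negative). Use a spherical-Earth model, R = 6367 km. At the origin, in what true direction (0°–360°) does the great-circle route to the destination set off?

87.6°

θ = atan2( sin Δλ·cos φ₂ ,  cos φ₁ sin φ₂ − sin φ₁ cos φ₂ cos Δλ )
  = atan2(+0.1637, +0.0068) = 87.63°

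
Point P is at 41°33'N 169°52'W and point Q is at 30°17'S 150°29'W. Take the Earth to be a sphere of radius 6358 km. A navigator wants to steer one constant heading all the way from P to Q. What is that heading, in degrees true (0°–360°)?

Δψ = ln[tan(π/4+φ₂/2)/tan(π/4+φ₁/2)] = -1.3537
Δλ = +0.3383 rad (taken the short way round)
course = atan2(Δλ, Δψ) = 165.97°

166.0°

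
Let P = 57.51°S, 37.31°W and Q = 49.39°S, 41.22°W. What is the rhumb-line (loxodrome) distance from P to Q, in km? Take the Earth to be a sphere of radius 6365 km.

Δψ = ln[tan(π/4+φ₂/2)/tan(π/4+φ₁/2)] = +0.2389;  Δφ = +0.1417 rad,  Δλ = -0.0682 rad
q = Δφ/Δψ = 0.5932
d = R·√(Δφ² + q²Δλ²) = 6365·0.14739 = 938 km

938 km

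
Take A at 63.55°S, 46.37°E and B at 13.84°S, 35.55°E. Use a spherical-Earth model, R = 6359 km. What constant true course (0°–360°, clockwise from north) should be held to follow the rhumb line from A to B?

Δψ = ln[tan(π/4+φ₂/2)/tan(π/4+φ₁/2)] = +1.2042
Δλ = -0.1888 rad (taken the short way round)
course = atan2(Δλ, Δψ) = 351.09°

351.1°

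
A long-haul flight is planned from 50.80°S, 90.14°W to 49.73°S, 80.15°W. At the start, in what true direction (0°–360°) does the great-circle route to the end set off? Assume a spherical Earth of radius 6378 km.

84.4°

N = sin Δλ·cos φ₂ = +0.1121;  D = cos φ₁ sin φ₂ − sin φ₁ cos φ₂ cos Δλ = +0.0111
initial course = atan2(N, D) = 84.36°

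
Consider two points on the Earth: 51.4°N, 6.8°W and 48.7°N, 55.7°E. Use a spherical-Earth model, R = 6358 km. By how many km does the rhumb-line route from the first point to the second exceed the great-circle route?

Great circle: cos σ = sin φ₁ sin φ₂ + cos φ₁ cos φ₂ cos Δλ,  σ = 0.6805 rad → d_gc = 4326.6 km
Rhumb line: Δψ = -0.0734, q = Δφ/Δψ = 0.6419, d_rh = R√(Δφ²+q²Δλ²) = 4461.9 km
Excess = 4461.9 − 4326.6 = 135.3 ≈ 135 km

135 km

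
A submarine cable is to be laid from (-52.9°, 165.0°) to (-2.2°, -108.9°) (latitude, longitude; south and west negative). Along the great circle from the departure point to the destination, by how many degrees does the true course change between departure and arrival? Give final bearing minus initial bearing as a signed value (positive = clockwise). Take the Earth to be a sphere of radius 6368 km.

-51.1°

Initial bearing θ₁ = atan2(sin Δλ cos φ₂, cos φ₁ sin φ₂ − sin φ₁ cos φ₂ cos Δλ) = 88.22°
Final bearing θ₂ = (initial bearing from the destination back to the start) + 180° = 37.11°
Δθ = θ₂ − θ₁ = -51.1°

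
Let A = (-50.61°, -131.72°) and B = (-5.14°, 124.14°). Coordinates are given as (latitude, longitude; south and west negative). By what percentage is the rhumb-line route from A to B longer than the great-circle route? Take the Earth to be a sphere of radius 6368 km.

4.5%

Great circle: σ = 1.6561 rad → d_gc = Rσ = 10545.8 km
Rhumb: Δφ = +0.7936, Δλ = -1.8176, Δψ = +0.9375, q = Δφ/Δψ = 0.8465 → d_rh = R√(Δφ²+q²Δλ²) = 11024.2 km
Excess = (11024.2 − 10545.8) / 10545.8 = 478.4 / 10545.8 = 4.54% ≈ 4.5%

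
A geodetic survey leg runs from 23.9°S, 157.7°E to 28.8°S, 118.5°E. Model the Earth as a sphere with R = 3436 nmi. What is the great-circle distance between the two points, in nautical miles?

Haversine: a = sin²(Δφ/2)+cos φ₁ cos φ₂ sin²(Δλ/2) = 0.09198;  σ = 2·atan2(√a,√(1−a))
σ = 35.310° → d = Rσ = 3436·0.61627 = 2118 nmi

2118 nmi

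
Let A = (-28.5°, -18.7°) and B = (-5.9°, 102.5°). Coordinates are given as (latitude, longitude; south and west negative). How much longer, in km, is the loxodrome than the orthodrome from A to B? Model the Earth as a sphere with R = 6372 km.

Great circle: cos σ = sin φ₁ sin φ₂ + cos φ₁ cos φ₂ cos Δλ,  σ = 1.9865 rad → d_gc = 12657.7 km
Rhumb line: Δψ = +0.4161, q = Δφ/Δψ = 0.9479, d_rh = R√(Δφ²+q²Δλ²) = 13021.0 km
Excess = 13021.0 − 12657.7 = 363.3 ≈ 363 km

363 km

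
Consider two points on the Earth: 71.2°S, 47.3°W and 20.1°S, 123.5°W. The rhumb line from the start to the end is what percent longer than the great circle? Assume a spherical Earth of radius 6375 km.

4.5%

Great circle: σ = 1.1620 rad → d_gc = Rσ = 7407.7 km
Rhumb: Δφ = +0.8919, Δλ = -1.3299, Δψ = +1.4403, q = Δφ/Δψ = 0.6192 → d_rh = R√(Δφ²+q²Δλ²) = 7738.9 km
Excess = (7738.9 − 7407.7) / 7407.7 = 331.2 / 7407.7 = 4.47% ≈ 4.5%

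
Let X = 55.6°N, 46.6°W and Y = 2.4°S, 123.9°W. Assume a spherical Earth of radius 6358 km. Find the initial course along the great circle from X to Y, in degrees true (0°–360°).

258.1°

N = sin Δλ·cos φ₂ = -0.9747;  D = cos φ₁ sin φ₂ − sin φ₁ cos φ₂ cos Δλ = -0.2049
initial course = atan2(N, D) = 258.13°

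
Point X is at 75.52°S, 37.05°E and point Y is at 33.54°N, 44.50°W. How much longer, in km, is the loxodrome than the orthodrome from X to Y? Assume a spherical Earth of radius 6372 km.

350 km

Great circle: cos σ = sin φ₁ sin φ₂ + cos φ₁ cos φ₂ cos Δλ,  σ = 2.0994 rad → d_gc = 13377.5 km
Rhumb line: Δψ = +2.6853, q = Δφ/Δψ = 0.7089, d_rh = R√(Δφ²+q²Δλ²) = 13727.3 km
Excess = 13727.3 − 13377.5 = 349.8 ≈ 350 km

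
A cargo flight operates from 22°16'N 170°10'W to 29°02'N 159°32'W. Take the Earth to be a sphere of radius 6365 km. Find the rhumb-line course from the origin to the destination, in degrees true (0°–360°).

54.8°

Meridional parts: M(φ₁)=+0.3988, M(φ₂)=+0.5299 → ΔM = +0.1311;  Δλ = +0.1856 rad
tan C = Δλ / ΔM = +1.4154 → C = 54.76°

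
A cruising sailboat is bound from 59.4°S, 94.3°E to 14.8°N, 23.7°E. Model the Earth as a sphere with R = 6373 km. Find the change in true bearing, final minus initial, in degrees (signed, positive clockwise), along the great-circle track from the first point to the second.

+37.2°

Initial bearing θ₁ = atan2(sin Δλ cos φ₂, cos φ₁ sin φ₂ − sin φ₁ cos φ₂ cos Δλ) = 294.02°
Final bearing θ₂ = (initial bearing from the destination back to the start) + 180° = 331.26°
Δθ = θ₂ − θ₁ = +37.2°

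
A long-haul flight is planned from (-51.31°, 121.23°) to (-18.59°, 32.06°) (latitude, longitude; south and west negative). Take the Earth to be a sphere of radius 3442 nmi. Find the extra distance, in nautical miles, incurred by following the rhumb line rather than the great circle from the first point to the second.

190 nmi

Great circle: cos σ = sin φ₁ sin φ₂ + cos φ₁ cos φ₂ cos Δλ,  σ = 1.3105 rad → d_gc = 4510.6 nmi
Rhumb line: Δψ = +0.7164, q = Δφ/Δψ = 0.7971, d_rh = R√(Δφ²+q²Δλ²) = 4700.6 nmi
Excess = 4700.6 − 4510.6 = 190.0 ≈ 190 nmi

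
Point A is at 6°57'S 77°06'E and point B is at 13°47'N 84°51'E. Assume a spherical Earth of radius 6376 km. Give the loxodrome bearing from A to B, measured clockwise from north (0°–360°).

Δψ = ln[tan(π/4+φ₂/2)/tan(π/4+φ₁/2)] = +0.3645
Δλ = +0.1353 rad (taken the short way round)
course = atan2(Δλ, Δψ) = 20.36°

20.4°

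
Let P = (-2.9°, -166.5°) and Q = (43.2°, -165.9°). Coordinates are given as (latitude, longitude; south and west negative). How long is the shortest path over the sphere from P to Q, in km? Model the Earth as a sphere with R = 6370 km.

5126 km

cos σ = sin φ₁ sin φ₂ + cos φ₁ cos φ₂ cos Δλ
      = sin(-2.90°)sin(43.20°) + cos(-2.90°)cos(43.20°)cos(0.60°) = 0.6934
σ = 46.103° → d = Rσ = 6370·0.80465 = 5126 km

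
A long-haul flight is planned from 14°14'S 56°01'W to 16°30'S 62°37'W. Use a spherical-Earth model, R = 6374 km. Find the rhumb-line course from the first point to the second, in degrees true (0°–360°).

Δψ = ln[tan(π/4+φ₂/2)/tan(π/4+φ₁/2)] = -0.0410
Δλ = -0.1152 rad (taken the short way round)
course = atan2(Δλ, Δψ) = 250.39°

250.4°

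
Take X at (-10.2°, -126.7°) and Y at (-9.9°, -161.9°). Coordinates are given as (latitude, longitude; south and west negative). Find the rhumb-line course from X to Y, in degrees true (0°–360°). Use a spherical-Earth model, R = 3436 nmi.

Meridional parts: M(φ₁)=-0.1790, M(φ₂)=-0.1737 → ΔM = +0.0053;  Δλ = -0.6144 rad
tan C = Δλ / ΔM = -115.5328 → C = 270.50°

270.5°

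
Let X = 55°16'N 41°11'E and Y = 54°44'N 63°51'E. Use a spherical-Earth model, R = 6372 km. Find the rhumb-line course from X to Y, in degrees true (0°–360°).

92.3°

Meridional parts: M(φ₁)=+1.1624, M(φ₂)=+1.1461 → ΔM = -0.0162;  Δλ = +0.3956 rad
tan C = Δλ / ΔM = -24.3766 → C = 92.35°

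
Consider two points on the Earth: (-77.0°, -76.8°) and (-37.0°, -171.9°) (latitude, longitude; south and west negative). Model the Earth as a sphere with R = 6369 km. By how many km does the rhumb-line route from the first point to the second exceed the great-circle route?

553 km

Great circle: cos σ = sin φ₁ sin φ₂ + cos φ₁ cos φ₂ cos Δλ,  σ = 0.9638 rad → d_gc = 6138.31 km
Rhumb line: Δψ = +1.4761, q = Δφ/Δψ = 0.4729, d_rh = R√(Δφ²+q²Δλ²) = 6690.82 km
Excess = 6690.82 − 6138.31 = 552.51 ≈ 553 km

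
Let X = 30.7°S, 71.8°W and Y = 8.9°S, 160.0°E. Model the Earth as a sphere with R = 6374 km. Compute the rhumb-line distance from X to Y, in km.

13535 km

Δψ = ln[tan(π/4+φ₂/2)/tan(π/4+φ₁/2)] = +0.4075;  Δφ = +0.3805 rad,  Δλ = -2.2375 rad
q = Δφ/Δψ = 0.9337
d = R·√(Δφ² + q²Δλ²) = 6374·2.12352 = 13535 km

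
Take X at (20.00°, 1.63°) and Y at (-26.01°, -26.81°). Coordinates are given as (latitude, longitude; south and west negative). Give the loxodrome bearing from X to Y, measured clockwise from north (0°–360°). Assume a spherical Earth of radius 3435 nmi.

Meridional parts: M(φ₁)=+0.3564, M(φ₂)=-0.4704 → ΔM = -0.8268;  Δλ = -0.4964 rad
tan C = Δλ / ΔM = +0.6004 → C = 210.98°

211.0°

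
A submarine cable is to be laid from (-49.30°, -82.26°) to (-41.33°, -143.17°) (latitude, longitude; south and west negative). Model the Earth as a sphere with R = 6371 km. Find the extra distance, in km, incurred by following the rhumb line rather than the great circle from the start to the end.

121 km

Great circle: cos σ = sin φ₁ sin φ₂ + cos φ₁ cos φ₂ cos Δλ,  σ = 0.7396 rad → d_gc = 4712.0 km
Rhumb line: Δψ = +0.1983, q = Δφ/Δψ = 0.7015, d_rh = R√(Δφ²+q²Δλ²) = 4833.0 km
Excess = 4833.0 − 4712.0 = 121.0 ≈ 121 km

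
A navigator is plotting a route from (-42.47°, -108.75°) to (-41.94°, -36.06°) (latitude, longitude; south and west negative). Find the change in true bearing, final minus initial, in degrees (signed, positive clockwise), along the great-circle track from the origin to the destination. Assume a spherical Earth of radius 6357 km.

Initial bearing θ₁ = atan2(sin Δλ cos φ₂, cos φ₁ sin φ₂ − sin φ₁ cos φ₂ cos Δλ) = 115.82°
Final bearing θ₂ = (initial bearing from the destination back to the start) + 180° = 63.21°
Δθ = θ₂ − θ₁ = -52.6°

-52.6°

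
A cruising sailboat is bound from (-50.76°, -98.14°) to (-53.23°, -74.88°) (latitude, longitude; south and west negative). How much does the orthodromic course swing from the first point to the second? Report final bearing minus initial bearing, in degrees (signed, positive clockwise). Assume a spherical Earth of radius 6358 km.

Initial bearing θ₁ = atan2(sin Δλ cos φ₂, cos φ₁ sin φ₂ − sin φ₁ cos φ₂ cos Δλ) = 108.87°
Final bearing θ₂ = (initial bearing from the destination back to the start) + 180° = 90.44°
Δθ = θ₂ − θ₁ = -18.4°

-18.4°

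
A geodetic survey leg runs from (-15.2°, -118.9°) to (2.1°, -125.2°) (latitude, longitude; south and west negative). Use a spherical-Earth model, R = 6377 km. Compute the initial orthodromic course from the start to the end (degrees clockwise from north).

339.7°

θ = atan2( sin Δλ·cos φ₂ ,  cos φ₁ sin φ₂ − sin φ₁ cos φ₂ cos Δλ )
  = atan2(-0.1097, +0.2958) = 339.66°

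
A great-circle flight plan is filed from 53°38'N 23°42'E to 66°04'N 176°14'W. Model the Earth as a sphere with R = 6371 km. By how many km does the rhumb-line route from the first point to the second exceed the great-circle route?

Great circle: cos σ = sin φ₁ sin φ₂ + cos φ₁ cos φ₂ cos Δλ,  σ = 1.0358 rad → d_gc = 6598.8 km
Rhumb line: Δψ = +0.4381, q = Δφ/Δψ = 0.4954, d_rh = R√(Δφ²+q²Δλ²) = 8924.4 km
Excess = 8924.4 − 6598.8 = 2325.6 ≈ 2326 km

2326 km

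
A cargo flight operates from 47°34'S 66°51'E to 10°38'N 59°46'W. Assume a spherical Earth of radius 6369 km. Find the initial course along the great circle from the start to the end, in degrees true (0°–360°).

θ = atan2( sin Δλ·cos φ₂ ,  cos φ₁ sin φ₂ − sin φ₁ cos φ₂ cos Δλ )
  = atan2(-0.7889, -0.3082) = 248.66°

248.7°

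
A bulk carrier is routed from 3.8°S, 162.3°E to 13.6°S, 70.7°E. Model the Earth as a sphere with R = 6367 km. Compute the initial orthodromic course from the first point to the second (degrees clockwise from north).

256.3°

θ = atan2( sin Δλ·cos φ₂ ,  cos φ₁ sin φ₂ − sin φ₁ cos φ₂ cos Δλ )
  = atan2(-0.9716, -0.2364) = 256.32°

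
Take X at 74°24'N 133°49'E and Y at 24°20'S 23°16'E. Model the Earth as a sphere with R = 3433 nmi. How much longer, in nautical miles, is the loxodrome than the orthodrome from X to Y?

Great circle: cos σ = sin φ₁ sin φ₂ + cos φ₁ cos φ₂ cos Δλ,  σ = 2.0747 rad → d_gc = 7122.6 nmi
Rhumb line: Δψ = -2.4260, q = Δφ/Δψ = 0.7103, d_rh = R√(Δφ²+q²Δλ²) = 7558.7 nmi
Excess = 7558.7 − 7122.6 = 436.1 ≈ 436 nmi

436 nmi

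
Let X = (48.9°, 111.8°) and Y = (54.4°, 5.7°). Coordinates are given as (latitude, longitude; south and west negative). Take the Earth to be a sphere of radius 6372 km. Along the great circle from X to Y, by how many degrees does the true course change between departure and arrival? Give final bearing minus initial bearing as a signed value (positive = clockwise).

-92.5°

Initial bearing θ₁ = atan2(sin Δλ cos φ₂, cos φ₁ sin φ₂ − sin φ₁ cos φ₂ cos Δλ) = 319.56°
Final bearing θ₂ = (initial bearing from the destination back to the start) + 180° = 227.10°
Δθ = θ₂ − θ₁ = -92.5°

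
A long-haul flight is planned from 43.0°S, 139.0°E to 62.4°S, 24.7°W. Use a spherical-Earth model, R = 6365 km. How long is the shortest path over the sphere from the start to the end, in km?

8197 km

cos σ = sin φ₁ sin φ₂ + cos φ₁ cos φ₂ cos Δλ
      = sin(-43.00°)sin(-62.40°) + cos(-43.00°)cos(-62.40°)cos(-163.70°) = 0.2792
σ = 73.789° → d = Rσ = 6365·1.28786 = 8197 km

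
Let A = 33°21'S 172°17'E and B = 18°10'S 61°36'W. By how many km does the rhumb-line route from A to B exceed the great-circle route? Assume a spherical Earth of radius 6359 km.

762 km

Great circle: cos σ = sin φ₁ sin φ₂ + cos φ₁ cos φ₂ cos Δλ,  σ = 1.8717 rad → d_gc = 11902.4 km
Rhumb line: Δψ = +0.2955, q = Δφ/Δψ = 0.8968, d_rh = R√(Δφ²+q²Δλ²) = 12664.7 km
Excess = 12664.7 − 11902.4 = 762.3 ≈ 762 km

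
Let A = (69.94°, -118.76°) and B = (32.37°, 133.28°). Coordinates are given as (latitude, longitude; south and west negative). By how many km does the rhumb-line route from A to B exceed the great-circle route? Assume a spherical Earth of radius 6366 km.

806 km

Great circle: cos σ = sin φ₁ sin φ₂ + cos φ₁ cos φ₂ cos Δλ,  σ = 1.1444 rad → d_gc = 7285.4 km
Rhumb line: Δψ = -1.1347, q = Δφ/Δψ = 0.5779, d_rh = R√(Δφ²+q²Δλ²) = 8091.7 km
Excess = 8091.7 − 7285.4 = 806.3 ≈ 806 km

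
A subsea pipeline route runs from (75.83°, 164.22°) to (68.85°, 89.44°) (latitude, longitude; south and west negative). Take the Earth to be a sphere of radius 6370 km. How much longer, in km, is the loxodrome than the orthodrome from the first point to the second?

166 km

Great circle: cos σ = sin φ₁ sin φ₂ + cos φ₁ cos φ₂ cos Δλ,  σ = 0.3833 rad → d_gc = 2441.4 km
Rhumb line: Δψ = -0.4068, q = Δφ/Δψ = 0.2994, d_rh = R√(Δφ²+q²Δλ²) = 2607.6 km
Excess = 2607.6 − 2441.4 = 166.2 ≈ 166 km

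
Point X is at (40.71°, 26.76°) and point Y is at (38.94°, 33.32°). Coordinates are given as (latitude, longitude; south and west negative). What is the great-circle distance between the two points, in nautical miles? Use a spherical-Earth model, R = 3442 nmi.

cos σ = sin φ₁ sin φ₂ + cos φ₁ cos φ₂ cos Δλ
      = sin(40.71°)sin(38.94°) + cos(40.71°)cos(38.94°)cos(6.56°) = 0.9957
σ = 5.338° → d = Rσ = 3442·0.09317 = 321 nmi

321 nmi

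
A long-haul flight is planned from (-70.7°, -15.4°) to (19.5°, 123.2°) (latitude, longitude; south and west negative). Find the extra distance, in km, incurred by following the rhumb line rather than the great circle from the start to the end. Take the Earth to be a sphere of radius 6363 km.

1512 km

Great circle: cos σ = sin φ₁ sin φ₂ + cos φ₁ cos φ₂ cos Δλ,  σ = 2.1517 rad → d_gc = 13691.0 km
Rhumb line: Δψ = +2.1189, q = Δφ/Δψ = 0.7430, d_rh = R√(Δφ²+q²Δλ²) = 15203.0 km
Excess = 15203.0 − 13691.0 = 1512.0 ≈ 1512 km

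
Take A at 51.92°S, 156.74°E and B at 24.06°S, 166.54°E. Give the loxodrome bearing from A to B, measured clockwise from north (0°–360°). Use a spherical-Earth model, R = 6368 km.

15.2°

Meridional parts: M(φ₁)=-1.0639, M(φ₂)=-0.4328 → ΔM = +0.6311;  Δλ = +0.1710 rad
tan C = Δλ / ΔM = +0.2710 → C = 15.17°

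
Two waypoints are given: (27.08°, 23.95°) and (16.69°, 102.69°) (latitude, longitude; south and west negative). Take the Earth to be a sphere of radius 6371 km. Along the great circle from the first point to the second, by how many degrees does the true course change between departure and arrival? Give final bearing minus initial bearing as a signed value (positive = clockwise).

At departure: θ₁ = atan2(sin Δλ cos φ₂, cos φ₁ sin φ₂ − sin φ₁ cos φ₂ cos Δλ) = 79.71°
At arrival: θ₂ = atan2(sin Δλ cos φ₁, −cos φ₂ sin φ₁ + sin φ₂ cos φ₁ cos Δλ) = 113.85°
Δθ = θ₂ − θ₁ = +34.1°

+34.1°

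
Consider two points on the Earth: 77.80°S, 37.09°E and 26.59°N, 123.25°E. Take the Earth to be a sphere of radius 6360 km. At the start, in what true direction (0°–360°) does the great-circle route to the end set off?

80.3°

θ = atan2( sin Δλ·cos φ₂ ,  cos φ₁ sin φ₂ − sin φ₁ cos φ₂ cos Δλ )
  = atan2(+0.8922, +0.1531) = 80.26°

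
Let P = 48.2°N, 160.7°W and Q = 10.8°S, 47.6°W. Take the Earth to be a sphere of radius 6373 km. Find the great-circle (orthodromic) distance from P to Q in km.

Haversine: a = sin²(Δφ/2)+cos φ₁ cos φ₂ sin²(Δλ/2) = 0.69828;  σ = 2·atan2(√a,√(1−a))
σ = 113.363° → d = Rσ = 6373·1.97856 = 12609 km

12609 km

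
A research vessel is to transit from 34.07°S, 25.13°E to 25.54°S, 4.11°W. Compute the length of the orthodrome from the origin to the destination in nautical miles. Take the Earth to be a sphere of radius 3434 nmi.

1598 nmi

Haversine: a = sin²(Δφ/2)+cos φ₁ cos φ₂ sin²(Δλ/2) = 0.05315;  σ = 2·atan2(√a,√(1−a))
σ = 26.658° → d = Rσ = 3434·0.46526 = 1598 nmi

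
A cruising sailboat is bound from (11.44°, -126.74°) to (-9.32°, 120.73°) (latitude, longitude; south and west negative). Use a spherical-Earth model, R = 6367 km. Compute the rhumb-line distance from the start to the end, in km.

Δψ = ln[tan(π/4+φ₂/2)/tan(π/4+φ₁/2)] = -0.3644;  Δφ = -0.3623 rad,  Δλ = -1.9640 rad
q = Δφ/Δψ = 0.9943
d = R·√(Δφ² + q²Δλ²) = 6367·1.98623 = 12646 km

12646 km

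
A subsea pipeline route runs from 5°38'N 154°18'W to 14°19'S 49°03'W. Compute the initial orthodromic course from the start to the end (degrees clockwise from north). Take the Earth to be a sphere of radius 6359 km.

N = sin Δλ·cos φ₂ = +0.9348;  D = cos φ₁ sin φ₂ − sin φ₁ cos φ₂ cos Δλ = -0.2211
initial course = atan2(N, D) = 103.30°

103.3°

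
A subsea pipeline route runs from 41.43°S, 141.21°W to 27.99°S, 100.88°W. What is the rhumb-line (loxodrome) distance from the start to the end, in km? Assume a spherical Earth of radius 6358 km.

3954 km

Δψ = ln[tan(π/4+φ₂/2)/tan(π/4+φ₁/2)] = +0.2866;  Δφ = +0.2346 rad,  Δλ = +0.7039 rad
q = Δφ/Δψ = 0.8183
d = R·√(Δφ² + q²Δλ²) = 6358·0.62195 = 3954 km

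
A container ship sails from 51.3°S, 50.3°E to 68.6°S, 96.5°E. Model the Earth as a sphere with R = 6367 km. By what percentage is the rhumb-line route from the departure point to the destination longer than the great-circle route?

Great circle: σ = 0.4853 rad → d_gc = Rσ = 3090.0 km
Rhumb: Δφ = -0.3019, Δλ = +0.8063, Δψ = -0.6198, q = Δφ/Δψ = 0.4872 → d_rh = R√(Δφ²+q²Δλ²) = 3154.6 km
Excess = (3154.6 − 3090.0) / 3090.0 = 64.6 / 3090.0 = 2.09% ≈ 2.1%

2.1%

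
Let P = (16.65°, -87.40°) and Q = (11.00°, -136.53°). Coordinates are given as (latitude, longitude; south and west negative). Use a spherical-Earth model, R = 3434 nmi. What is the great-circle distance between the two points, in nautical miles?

cos σ = sin φ₁ sin φ₂ + cos φ₁ cos φ₂ cos Δλ
      = sin(16.65°)sin(11.00°) + cos(16.65°)cos(11.00°)cos(-49.13°) = 0.6701
σ = 47.928° → d = Rσ = 3434·0.83650 = 2873 nmi

2873 nmi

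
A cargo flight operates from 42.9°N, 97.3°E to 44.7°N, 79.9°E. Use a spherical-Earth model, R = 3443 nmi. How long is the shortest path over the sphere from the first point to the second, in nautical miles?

761 nmi

cos σ = sin φ₁ sin φ₂ + cos φ₁ cos φ₂ cos Δλ
      = sin(42.90°)sin(44.70°) + cos(42.90°)cos(44.70°)cos(-17.40°) = 0.9757
σ = 12.662° → d = Rσ = 3443·0.22099 = 761 nmi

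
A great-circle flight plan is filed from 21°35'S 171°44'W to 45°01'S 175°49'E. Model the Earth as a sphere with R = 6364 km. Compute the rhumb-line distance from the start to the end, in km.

Δψ = ln[tan(π/4+φ₂/2)/tan(π/4+φ₁/2)] = -0.4958;  Δφ = -0.4090 rad,  Δλ = -0.2173 rad
q = Δφ/Δψ = 0.8248
d = R·√(Δφ² + q²Δλ²) = 6364·0.44654 = 2842 km

2842 km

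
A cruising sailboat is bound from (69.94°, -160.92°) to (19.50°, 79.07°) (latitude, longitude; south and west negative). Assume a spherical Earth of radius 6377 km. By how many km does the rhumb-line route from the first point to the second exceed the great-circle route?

1132 km

Great circle: cos σ = sin φ₁ sin φ₂ + cos φ₁ cos φ₂ cos Δλ,  σ = 1.4184 rad → d_gc = 9044.9 km
Rhumb line: Δψ = -1.3853, q = Δφ/Δψ = 0.6355, d_rh = R√(Δφ²+q²Δλ²) = 10177.1 km
Excess = 10177.1 − 9044.9 = 1132.2 ≈ 1132 km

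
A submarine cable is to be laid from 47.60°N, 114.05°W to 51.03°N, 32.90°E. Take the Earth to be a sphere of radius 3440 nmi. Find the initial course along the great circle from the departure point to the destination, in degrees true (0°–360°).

N = sin Δλ·cos φ₂ = +0.3430;  D = cos φ₁ sin φ₂ − sin φ₁ cos φ₂ cos Δλ = +0.9135
initial course = atan2(N, D) = 20.58°

20.6°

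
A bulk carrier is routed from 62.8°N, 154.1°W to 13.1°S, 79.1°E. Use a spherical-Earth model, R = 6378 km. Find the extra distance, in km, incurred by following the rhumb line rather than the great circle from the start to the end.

1010 km

Great circle: cos σ = sin φ₁ sin φ₂ + cos φ₁ cos φ₂ cos Δλ,  σ = 2.0581 rad → d_gc = 13126.8 km
Rhumb line: Δψ = -1.6498, q = Δφ/Δψ = 0.8030, d_rh = R√(Δφ²+q²Δλ²) = 14136.4 km
Excess = 14136.4 − 13126.8 = 1009.6 ≈ 1010 km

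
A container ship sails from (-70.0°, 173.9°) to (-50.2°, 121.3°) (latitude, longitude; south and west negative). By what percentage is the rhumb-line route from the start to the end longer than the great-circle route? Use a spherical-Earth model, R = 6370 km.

Great circle: σ = 0.5454 rad → d_gc = Rσ = 3474.2 km
Rhumb: Δφ = +0.3456, Δλ = -0.9180, Δψ = +0.7193, q = Δφ/Δψ = 0.4804 → d_rh = R√(Δφ²+q²Δλ²) = 3569.2 km
Excess = (3569.2 − 3474.2) / 3474.2 = 95.0 / 3474.2 = 2.73% ≈ 2.7%

2.7%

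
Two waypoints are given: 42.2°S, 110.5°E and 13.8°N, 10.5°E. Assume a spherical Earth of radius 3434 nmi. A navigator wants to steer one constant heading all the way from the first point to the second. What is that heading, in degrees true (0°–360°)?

301.2°

Meridional parts: M(φ₁)=-0.8139, M(φ₂)=+0.2432 → ΔM = +1.0571;  Δλ = -1.7453 rad
tan C = Δλ / ΔM = -1.6511 → C = 301.20°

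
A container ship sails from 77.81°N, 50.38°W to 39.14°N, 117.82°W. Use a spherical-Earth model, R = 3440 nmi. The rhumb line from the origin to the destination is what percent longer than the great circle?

Great circle: σ = 0.8233 rad → d_gc = Rσ = 2832.1 nmi
Rhumb: Δφ = -0.6749, Δλ = -1.1771, Δψ = -1.4935, q = Δφ/Δψ = 0.4519 → d_rh = R√(Δφ²+q²Δλ²) = 2956.1 nmi
Excess = (2956.1 − 2832.1) / 2832.1 = 124.0 / 2832.1 = 4.38% ≈ 4.4%

4.4%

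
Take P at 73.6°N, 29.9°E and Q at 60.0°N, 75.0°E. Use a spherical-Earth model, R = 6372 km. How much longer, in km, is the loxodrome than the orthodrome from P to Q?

53 km

Great circle: cos σ = sin φ₁ sin φ₂ + cos φ₁ cos φ₂ cos Δλ,  σ = 0.3752 rad → d_gc = 2390.7 km
Rhumb line: Δψ = -0.6203, q = Δφ/Δψ = 0.3827, d_rh = R√(Δφ²+q²Δλ²) = 2443.7 km
Excess = 2443.7 − 2390.7 = 53.0 ≈ 53 km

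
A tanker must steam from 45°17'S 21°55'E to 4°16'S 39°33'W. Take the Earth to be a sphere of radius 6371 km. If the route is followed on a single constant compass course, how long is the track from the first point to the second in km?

7546 km

Δψ = ln[tan(π/4+φ₂/2)/tan(π/4+φ₁/2)] = +0.8138;  Δφ = +0.7159 rad,  Δλ = -1.0728 rad
q = Δφ/Δψ = 0.8796
d = R·√(Δφ² + q²Δλ²) = 6371·1.18446 = 7546 km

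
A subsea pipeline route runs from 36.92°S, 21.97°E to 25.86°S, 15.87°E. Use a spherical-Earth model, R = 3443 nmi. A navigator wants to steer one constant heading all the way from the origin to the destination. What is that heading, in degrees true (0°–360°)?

334.8°

Δψ = ln[tan(π/4+φ₂/2)/tan(π/4+φ₁/2)] = +0.2267
Δλ = -0.1065 rad (taken the short way round)
course = atan2(Δλ, Δψ) = 334.85°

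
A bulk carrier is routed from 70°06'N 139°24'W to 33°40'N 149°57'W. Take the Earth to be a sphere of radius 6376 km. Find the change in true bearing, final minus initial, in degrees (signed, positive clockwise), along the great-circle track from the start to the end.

Initial bearing θ₁ = atan2(sin Δλ cos φ₂, cos φ₁ sin φ₂ − sin φ₁ cos φ₂ cos Δλ) = 194.70°
Final bearing θ₂ = (initial bearing from the destination back to the start) + 180° = 185.96°
Δθ = θ₂ − θ₁ = -8.7°

-8.7°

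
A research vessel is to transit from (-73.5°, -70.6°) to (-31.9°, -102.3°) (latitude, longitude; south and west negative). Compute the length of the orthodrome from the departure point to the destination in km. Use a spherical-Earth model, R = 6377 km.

4966 km

Haversine: a = sin²(Δφ/2)+cos φ₁ cos φ₂ sin²(Δλ/2) = 0.14409;  σ = 2·atan2(√a,√(1−a))
σ = 44.616° → d = Rσ = 6377·0.77870 = 4966 km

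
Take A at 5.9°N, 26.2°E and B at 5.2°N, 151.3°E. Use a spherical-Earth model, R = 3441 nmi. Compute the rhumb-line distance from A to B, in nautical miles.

7478 nmi

Δψ = ln[tan(π/4+φ₂/2)/tan(π/4+φ₁/2)] = -0.0123;  Δφ = -0.0122 rad,  Δλ = +2.1834 rad
q = Δφ/Δψ = 0.9953
d = R·√(Δφ² + q²Δλ²) = 3441·2.17319 = 7478 nmi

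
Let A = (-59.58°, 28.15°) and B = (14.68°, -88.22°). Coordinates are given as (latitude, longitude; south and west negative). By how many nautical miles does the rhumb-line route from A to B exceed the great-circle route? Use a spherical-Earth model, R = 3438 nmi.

359 nmi

Great circle: cos σ = sin φ₁ sin φ₂ + cos φ₁ cos φ₂ cos Δλ,  σ = 2.0220 rad → d_gc = 6951.8 nmi
Rhumb line: Δψ = +1.5615, q = Δφ/Δψ = 0.8300, d_rh = R√(Δφ²+q²Δλ²) = 7310.9 nmi
Excess = 7310.9 − 6951.8 = 359.1 ≈ 359 nmi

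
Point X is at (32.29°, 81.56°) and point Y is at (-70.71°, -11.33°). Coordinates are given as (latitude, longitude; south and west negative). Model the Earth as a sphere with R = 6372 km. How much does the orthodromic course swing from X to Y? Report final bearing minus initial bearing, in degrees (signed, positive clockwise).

+58.1°

Initial bearing θ₁ = atan2(sin Δλ cos φ₂, cos φ₁ sin φ₂ − sin φ₁ cos φ₂ cos Δλ) = 202.69°
Final bearing θ₂ = (initial bearing from the destination back to the start) + 180° = 260.83°
Δθ = θ₂ − θ₁ = +58.1°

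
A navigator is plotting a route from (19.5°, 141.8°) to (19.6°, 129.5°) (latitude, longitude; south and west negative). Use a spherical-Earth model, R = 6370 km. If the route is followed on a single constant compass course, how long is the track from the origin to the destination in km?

1289 km

Δψ = ln[tan(π/4+φ₂/2)/tan(π/4+φ₁/2)] = +0.0019;  Δφ = +0.0017 rad,  Δλ = -0.2147 rad
q = Δφ/Δψ = 0.9423
d = R·√(Δφ² + q²Δλ²) = 6370·0.20231 = 1289 km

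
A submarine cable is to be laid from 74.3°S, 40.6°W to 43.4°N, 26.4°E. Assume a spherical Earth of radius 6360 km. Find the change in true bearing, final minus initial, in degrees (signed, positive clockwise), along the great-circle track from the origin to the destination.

-37.6°

At departure: θ₁ = atan2(sin Δλ cos φ₂, cos φ₁ sin φ₂ − sin φ₁ cos φ₂ cos Δλ) = 55.53°
At arrival: θ₂ = atan2(sin Δλ cos φ₁, −cos φ₂ sin φ₁ + sin φ₂ cos φ₁ cos Δλ) = 17.88°
Δθ = θ₂ − θ₁ = -37.6°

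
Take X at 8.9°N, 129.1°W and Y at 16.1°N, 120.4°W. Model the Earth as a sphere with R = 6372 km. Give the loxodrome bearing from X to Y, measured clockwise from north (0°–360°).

Meridional parts: M(φ₁)=+0.1560, M(φ₂)=+0.2848 → ΔM = +0.1288;  Δλ = +0.1518 rad
tan C = Δλ / ΔM = +1.1788 → C = 49.69°

49.7°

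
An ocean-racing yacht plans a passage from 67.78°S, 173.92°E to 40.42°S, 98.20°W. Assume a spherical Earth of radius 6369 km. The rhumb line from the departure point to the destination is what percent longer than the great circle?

7.3%

Great circle: σ = 0.9136 rad → d_gc = Rσ = 5818.8 km
Rhumb: Δφ = +0.4775, Δλ = +1.5338, Δψ = +0.8552, q = Δφ/Δψ = 0.5584 → d_rh = R√(Δφ²+q²Δλ²) = 6245.0 km
Excess = (6245.0 − 5818.8) / 5818.8 = 426.2 / 5818.8 = 7.32% ≈ 7.3%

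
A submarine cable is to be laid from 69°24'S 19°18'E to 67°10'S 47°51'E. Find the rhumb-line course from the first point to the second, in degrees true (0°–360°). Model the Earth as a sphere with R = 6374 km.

Meridional parts: M(φ₁)=-1.7052, M(φ₂)=-1.5998 → ΔM = +0.1054;  Δλ = +0.4983 rad
tan C = Δλ / ΔM = +4.7261 → C = 78.05°

78.1°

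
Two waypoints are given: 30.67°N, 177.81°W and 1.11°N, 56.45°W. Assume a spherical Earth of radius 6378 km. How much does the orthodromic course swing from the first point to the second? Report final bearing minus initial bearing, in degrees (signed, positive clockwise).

At departure: θ₁ = atan2(sin Δλ cos φ₂, cos φ₁ sin φ₂ − sin φ₁ cos φ₂ cos Δλ) = 71.72°
At arrival: θ₂ = atan2(sin Δλ cos φ₁, −cos φ₂ sin φ₁ + sin φ₂ cos φ₁ cos Δλ) = 125.23°
Δθ = θ₂ − θ₁ = +53.5°

+53.5°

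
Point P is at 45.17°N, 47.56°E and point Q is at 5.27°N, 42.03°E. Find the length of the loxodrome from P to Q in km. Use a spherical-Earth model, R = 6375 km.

4472 km

Rhumb course C = atan2(Δλ, Δψ) with Δψ = ln[tan(π/4+φ₂/2)/tan(π/4+φ₁/2)] = -0.7935, Δλ = -0.0965 → C = 186.94°
d = R·|Δφ| / |cos C| = 6375·0.69639 / 0.99268 = 4472 km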